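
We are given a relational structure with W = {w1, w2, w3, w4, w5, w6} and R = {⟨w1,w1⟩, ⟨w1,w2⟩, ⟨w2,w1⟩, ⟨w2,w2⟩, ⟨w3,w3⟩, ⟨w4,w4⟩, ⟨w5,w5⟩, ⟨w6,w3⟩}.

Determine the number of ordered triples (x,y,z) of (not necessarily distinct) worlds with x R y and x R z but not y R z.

0

R is Euclidean; there are no such tuples.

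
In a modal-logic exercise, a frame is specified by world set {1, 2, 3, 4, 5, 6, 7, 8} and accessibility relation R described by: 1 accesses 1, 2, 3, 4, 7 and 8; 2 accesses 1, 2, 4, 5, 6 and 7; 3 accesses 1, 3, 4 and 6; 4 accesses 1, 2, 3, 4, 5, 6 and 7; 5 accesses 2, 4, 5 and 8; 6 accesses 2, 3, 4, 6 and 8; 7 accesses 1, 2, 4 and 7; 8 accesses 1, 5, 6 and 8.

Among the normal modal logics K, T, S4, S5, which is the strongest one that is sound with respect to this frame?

T

Reflexive (axiom T): yes — every world is R-related to itself.
Transitive (axiom 4): no — 1 R 2 and 2 R 5, but not 1 R 5.
Euclidean (axiom 5): no — 1 R 2 and 1 R 3, but not 2 R 3.
So F validates K, T; S4 would additionally require R to be transitive. The strongest is T.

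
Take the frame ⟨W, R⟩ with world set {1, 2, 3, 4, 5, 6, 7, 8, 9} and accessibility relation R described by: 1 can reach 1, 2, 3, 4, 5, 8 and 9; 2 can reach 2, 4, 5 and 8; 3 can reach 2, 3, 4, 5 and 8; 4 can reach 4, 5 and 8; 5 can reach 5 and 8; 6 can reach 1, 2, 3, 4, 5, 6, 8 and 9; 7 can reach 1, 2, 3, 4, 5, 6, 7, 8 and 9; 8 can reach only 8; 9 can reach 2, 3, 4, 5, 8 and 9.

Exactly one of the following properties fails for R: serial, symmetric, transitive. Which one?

Serial: yes — every world has a successor (e.g. 1 R 1).
Symmetric: no — 1 R 2 but not 2 R 1.
Transitive: yes — every two-step R-path is closed by a direct edge.
Only symmetric fails.

symmetric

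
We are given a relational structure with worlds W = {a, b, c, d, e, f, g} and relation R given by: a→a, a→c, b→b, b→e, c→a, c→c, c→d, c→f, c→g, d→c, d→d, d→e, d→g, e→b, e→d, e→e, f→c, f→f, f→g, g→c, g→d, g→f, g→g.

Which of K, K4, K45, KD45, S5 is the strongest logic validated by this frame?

K

Transitive (axiom 4): no — a R c and c R d, but not a R d.
Euclidean (axiom 5): no — c R a and c R d, but not a R d.
Serial (axiom D): yes — every world has a successor (e.g. a R a).
Reflexive (axiom T): yes — every world is R-related to itself.
So F validates K; K4 would additionally require R to be transitive. The strongest is K.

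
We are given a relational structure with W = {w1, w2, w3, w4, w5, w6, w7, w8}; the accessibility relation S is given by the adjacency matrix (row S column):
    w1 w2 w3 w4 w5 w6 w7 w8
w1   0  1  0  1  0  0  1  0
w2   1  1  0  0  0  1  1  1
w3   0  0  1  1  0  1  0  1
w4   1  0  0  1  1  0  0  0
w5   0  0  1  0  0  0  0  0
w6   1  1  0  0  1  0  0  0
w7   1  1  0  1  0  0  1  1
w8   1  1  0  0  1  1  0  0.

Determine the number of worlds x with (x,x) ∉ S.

4

Enumerating: w1, w5, w6, w8.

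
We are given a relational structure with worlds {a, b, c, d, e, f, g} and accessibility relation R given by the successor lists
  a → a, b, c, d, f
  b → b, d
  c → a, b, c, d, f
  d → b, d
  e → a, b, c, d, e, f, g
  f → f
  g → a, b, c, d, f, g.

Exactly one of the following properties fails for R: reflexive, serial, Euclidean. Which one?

Reflexive: yes — every world is R-related to itself.
Serial: yes — every world has a successor (e.g. a R a).
Euclidean: no — a R b and a R c, but not b R c.
Only Euclidean fails.

Euclidean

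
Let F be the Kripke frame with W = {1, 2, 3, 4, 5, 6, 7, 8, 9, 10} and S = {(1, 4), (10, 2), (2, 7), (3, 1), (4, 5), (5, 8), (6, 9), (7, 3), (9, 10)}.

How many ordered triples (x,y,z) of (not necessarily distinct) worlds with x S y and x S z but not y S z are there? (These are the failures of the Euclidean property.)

9

Enumerating: (1,4,4), (10,2,2), (2,7,7), (3,1,1), (4,5,5), (5,8,8), (6,9,9), (7,3,3), (9,10,10).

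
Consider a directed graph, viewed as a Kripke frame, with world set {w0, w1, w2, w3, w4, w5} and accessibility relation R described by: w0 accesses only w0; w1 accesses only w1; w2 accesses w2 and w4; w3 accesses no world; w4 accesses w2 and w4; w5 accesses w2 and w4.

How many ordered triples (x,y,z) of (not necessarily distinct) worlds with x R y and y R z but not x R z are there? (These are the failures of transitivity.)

0

R is transitive; there are no such tuples.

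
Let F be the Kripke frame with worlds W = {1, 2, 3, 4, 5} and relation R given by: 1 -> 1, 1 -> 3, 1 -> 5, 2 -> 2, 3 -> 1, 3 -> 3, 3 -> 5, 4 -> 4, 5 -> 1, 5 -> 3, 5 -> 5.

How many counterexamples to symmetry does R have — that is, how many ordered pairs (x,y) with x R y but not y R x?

0

R is symmetric; there are no such tuples.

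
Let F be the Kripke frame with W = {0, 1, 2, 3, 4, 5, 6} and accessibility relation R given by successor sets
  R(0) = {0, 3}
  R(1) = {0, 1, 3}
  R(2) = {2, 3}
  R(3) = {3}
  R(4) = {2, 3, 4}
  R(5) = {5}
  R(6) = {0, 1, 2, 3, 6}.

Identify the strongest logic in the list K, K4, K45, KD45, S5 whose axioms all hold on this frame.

Transitive (axiom 4): yes — every two-step R-path is closed by a direct edge.
Euclidean (axiom 5): no — 1 R 3 and 1 R 0, but not 3 R 0.
Serial (axiom D): yes — every world has a successor (e.g. 0 R 0).
Reflexive (axiom T): yes — every world is R-related to itself.
So F validates K, K4; K45 would additionally require R to be Euclidean. The strongest is K4.

K4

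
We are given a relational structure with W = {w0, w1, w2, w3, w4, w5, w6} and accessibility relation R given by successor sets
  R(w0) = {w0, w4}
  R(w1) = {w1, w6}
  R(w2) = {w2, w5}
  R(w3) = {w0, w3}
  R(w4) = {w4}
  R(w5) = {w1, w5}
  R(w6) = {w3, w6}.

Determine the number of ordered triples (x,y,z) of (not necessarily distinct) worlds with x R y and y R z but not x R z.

5

Enumerating: (w1,w6,w3), (w2,w5,w1), (w3,w0,w4), (w5,w1,w6), (w6,w3,w0).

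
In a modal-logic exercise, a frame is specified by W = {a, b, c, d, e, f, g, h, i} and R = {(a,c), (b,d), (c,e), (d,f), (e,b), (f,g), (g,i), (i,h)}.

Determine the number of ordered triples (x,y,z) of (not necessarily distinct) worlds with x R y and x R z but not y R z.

Enumerating: (a,c,c), (b,d,d), (c,e,e), (d,f,f), (e,b,b), (f,g,g), (g,i,i), (i,h,h).

8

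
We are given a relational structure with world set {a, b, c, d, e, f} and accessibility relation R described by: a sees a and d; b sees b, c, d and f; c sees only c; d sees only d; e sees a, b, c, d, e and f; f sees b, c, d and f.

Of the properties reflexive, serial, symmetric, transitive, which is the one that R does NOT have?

symmetric

Reflexive: yes — every world is R-related to itself.
Serial: yes — every world has a successor (e.g. a R a).
Symmetric: no — a R d but not d R a.
Transitive: yes — every two-step R-path is closed by a direct edge.
Only symmetric fails.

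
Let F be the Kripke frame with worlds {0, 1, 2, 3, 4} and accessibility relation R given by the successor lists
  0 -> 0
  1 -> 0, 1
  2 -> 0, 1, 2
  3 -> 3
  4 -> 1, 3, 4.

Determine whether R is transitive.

Transitive: no — 4 R 1 and 1 R 0, but not 4 R 0.

No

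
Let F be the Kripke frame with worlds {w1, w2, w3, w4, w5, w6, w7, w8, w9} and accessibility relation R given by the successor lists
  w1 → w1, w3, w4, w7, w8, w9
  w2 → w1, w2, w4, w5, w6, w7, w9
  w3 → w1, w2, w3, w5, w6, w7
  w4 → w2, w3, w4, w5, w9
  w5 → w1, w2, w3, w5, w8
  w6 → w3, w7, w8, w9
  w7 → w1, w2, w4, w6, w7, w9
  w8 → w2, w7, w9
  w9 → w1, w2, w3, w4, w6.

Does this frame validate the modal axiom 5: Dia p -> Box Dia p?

The schema 5 characterises exactly the Euclidean frames.
Euclidean: no — w1 R w3 and w1 R w4, but not w3 R w4.

No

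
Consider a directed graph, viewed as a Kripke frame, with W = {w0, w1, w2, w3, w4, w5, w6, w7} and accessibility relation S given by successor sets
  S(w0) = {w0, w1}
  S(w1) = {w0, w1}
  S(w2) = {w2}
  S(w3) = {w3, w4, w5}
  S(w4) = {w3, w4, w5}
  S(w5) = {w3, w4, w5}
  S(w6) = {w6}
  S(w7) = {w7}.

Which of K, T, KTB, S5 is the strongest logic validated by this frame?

S5

Reflexive (axiom T): yes — every world is S-related to itself.
Symmetric (axiom B): yes — every pair in S has its reverse in S.
Euclidean (axiom 5): yes — any two successors of a common world are S-related.
So F validates K, T, KTB, S5. The strongest is S5.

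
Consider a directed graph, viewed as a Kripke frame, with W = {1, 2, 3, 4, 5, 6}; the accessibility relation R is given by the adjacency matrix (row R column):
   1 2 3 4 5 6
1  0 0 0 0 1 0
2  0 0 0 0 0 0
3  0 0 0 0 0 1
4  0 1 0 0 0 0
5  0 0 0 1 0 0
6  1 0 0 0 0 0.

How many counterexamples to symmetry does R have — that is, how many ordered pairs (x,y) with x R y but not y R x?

Enumerating: (1,5), (3,6), (4,2), (5,4), (6,1).

5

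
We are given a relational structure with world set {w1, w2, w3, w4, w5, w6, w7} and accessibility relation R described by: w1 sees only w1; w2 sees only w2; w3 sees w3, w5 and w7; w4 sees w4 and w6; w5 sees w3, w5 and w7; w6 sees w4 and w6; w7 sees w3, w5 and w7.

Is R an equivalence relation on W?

Reflexive: yes — every world is R-related to itself.
Symmetric: yes — every pair in R has its reverse in R.
Transitive: yes — every two-step R-path is closed by a direct edge.
So R is an equivalence relation.

Yes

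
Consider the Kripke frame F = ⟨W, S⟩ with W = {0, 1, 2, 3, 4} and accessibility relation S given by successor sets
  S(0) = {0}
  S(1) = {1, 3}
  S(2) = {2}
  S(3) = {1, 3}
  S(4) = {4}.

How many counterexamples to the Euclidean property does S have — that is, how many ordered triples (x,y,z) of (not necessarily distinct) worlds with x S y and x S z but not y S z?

0

S is Euclidean; there are no such tuples.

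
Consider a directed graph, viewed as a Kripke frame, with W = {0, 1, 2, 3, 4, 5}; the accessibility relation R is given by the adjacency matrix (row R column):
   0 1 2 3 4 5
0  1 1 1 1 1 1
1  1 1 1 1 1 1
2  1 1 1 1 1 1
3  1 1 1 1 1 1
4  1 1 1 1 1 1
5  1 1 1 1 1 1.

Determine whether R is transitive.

Yes

Transitive: yes — every two-step R-path is closed by a direct edge.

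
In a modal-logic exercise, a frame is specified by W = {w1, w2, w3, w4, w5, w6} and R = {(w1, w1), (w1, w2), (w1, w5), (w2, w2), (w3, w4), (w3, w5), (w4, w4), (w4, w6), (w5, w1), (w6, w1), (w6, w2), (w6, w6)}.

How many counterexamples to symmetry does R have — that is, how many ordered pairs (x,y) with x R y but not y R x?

6

Enumerating: (w1,w2), (w3,w4), (w3,w5), (w4,w6), (w6,w1), (w6,w2).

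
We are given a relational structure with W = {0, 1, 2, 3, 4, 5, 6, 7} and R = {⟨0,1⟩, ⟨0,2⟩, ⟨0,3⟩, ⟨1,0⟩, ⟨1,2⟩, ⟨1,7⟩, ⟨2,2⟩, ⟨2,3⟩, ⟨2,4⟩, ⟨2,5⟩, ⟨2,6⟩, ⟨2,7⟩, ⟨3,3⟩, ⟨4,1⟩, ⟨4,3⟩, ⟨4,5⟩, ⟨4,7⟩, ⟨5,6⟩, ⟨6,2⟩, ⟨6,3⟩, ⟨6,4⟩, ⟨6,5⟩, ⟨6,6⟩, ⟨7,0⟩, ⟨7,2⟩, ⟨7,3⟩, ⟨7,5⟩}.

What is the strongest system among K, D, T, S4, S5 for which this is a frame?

D

Serial (axiom D): yes — every world has a successor (e.g. 0 R 1).
Reflexive (axiom T): no — 0 is not related to itself.
Transitive (axiom 4): no — 0 R 1 and 1 R 7, but not 0 R 7.
Euclidean (axiom 5): no — 0 R 1 and 0 R 3, but not 1 R 3.
So F validates K, D; T would additionally require R to be reflexive. The strongest is D.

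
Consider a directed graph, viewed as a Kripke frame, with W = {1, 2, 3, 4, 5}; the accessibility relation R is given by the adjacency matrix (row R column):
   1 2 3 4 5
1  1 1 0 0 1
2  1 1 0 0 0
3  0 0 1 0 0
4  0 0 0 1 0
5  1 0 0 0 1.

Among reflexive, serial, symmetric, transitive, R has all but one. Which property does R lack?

Reflexive: yes — every world is R-related to itself.
Serial: yes — every world has a successor (e.g. 1 R 1).
Symmetric: yes — every pair in R has its reverse in R.
Transitive: no — 2 R 1 and 1 R 5, but not 2 R 5.
Only transitive fails.

transitive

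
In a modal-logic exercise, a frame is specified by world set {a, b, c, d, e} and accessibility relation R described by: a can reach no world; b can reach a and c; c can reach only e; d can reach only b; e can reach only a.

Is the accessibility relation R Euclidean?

Euclidean: no — b R a and b R c, but not a R c.

No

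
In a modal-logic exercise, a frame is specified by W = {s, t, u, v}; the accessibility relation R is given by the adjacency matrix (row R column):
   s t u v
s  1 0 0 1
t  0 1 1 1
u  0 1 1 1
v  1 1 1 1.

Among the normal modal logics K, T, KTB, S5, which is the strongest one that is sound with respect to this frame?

Reflexive (axiom T): yes — every world is R-related to itself.
Symmetric (axiom B): yes — every pair in R has its reverse in R.
Euclidean (axiom 5): no — v R s and v R t, but not s R t.
So F validates K, T, KTB; S5 would additionally require R to be Euclidean. The strongest is KTB.

KTB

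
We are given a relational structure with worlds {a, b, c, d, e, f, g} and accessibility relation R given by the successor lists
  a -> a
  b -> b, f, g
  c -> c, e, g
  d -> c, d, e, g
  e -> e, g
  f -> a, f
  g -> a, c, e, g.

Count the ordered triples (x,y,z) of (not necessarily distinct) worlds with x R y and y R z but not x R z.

8

Enumerating: (b,f,a), (b,g,a), (b,g,c), (b,g,e), (c,g,a), (d,g,a), (e,g,a), (e,g,c).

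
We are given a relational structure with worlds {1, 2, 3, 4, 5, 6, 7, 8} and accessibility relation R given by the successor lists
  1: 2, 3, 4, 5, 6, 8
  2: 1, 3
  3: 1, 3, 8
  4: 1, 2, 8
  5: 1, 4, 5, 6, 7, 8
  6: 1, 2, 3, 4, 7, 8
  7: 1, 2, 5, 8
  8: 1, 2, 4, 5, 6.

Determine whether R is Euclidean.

No

Euclidean: no — 1 R 2 and 1 R 4, but not 2 R 4.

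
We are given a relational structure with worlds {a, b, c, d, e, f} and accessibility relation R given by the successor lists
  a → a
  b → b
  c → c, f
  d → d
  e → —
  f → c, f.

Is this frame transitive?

Yes

Transitive: yes — every two-step R-path is closed by a direct edge.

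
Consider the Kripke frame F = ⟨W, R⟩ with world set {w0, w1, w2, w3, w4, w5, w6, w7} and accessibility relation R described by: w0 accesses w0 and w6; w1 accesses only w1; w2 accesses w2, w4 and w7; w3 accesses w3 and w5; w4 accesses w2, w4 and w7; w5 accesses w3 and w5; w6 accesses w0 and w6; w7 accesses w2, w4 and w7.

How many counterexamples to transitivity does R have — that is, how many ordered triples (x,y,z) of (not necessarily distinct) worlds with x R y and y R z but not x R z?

R is transitive; there are no such tuples.

0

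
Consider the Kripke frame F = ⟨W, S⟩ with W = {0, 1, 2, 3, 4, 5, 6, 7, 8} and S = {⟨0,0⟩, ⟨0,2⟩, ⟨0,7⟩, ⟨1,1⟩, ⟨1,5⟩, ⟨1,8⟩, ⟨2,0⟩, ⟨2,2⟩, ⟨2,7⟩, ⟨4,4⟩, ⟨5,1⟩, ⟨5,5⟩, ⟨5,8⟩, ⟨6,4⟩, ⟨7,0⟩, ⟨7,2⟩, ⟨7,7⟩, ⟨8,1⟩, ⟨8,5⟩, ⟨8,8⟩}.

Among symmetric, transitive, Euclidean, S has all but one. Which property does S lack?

symmetric

Symmetric: no — 6 S 4 but not 4 S 6.
Transitive: yes — every two-step S-path is closed by a direct edge.
Euclidean: yes — any two successors of a common world are S-related.
Only symmetric fails.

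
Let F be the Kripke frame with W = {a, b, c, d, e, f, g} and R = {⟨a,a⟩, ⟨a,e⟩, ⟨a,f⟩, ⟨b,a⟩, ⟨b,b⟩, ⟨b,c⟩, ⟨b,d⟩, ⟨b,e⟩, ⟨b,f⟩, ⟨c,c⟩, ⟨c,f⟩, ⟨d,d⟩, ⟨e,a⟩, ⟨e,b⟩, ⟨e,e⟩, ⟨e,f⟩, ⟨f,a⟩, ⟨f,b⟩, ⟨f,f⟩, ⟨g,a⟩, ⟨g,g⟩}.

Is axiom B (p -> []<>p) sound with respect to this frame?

The schema B characterises exactly the symmetric frames.
Symmetric: no — b R a but not a R b.

No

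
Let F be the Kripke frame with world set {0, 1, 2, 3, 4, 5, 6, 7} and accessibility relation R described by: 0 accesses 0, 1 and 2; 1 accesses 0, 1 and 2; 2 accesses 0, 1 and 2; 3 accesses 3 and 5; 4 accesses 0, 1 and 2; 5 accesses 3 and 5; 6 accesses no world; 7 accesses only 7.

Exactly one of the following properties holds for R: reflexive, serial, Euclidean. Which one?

Reflexive: no — 4 is not related to itself.
Serial: no — 6 has no R-successor.
Euclidean: yes — any two successors of a common world are R-related.
Only Euclidean holds.

Euclidean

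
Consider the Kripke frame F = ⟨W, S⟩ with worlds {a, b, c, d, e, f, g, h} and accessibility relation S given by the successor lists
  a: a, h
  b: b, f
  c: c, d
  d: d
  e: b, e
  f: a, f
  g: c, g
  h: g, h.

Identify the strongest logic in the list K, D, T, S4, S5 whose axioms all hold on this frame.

T

Serial (axiom D): yes — every world has a successor (e.g. a S a).
Reflexive (axiom T): yes — every world is S-related to itself.
Transitive (axiom 4): no — a S h and h S g, but not a S g.
Euclidean (axiom 5): no — a S h and a S a, but not h S a.
So F validates K, D, T; S4 would additionally require S to be transitive. The strongest is T.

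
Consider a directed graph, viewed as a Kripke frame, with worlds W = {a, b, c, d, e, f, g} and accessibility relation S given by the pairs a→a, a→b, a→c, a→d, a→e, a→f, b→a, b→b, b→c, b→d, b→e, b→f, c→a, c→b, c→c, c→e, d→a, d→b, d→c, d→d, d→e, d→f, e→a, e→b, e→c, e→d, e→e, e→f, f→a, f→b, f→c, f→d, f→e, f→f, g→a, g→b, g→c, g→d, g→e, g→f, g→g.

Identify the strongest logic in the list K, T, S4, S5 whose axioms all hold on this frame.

Reflexive (axiom T): yes — every world is S-related to itself.
Transitive (axiom 4): no — c S a and a S d, but not c S d.
Euclidean (axiom 5): no — a S c and a S d, but not c S d.
So F validates K, T; S4 would additionally require S to be transitive. The strongest is T.

T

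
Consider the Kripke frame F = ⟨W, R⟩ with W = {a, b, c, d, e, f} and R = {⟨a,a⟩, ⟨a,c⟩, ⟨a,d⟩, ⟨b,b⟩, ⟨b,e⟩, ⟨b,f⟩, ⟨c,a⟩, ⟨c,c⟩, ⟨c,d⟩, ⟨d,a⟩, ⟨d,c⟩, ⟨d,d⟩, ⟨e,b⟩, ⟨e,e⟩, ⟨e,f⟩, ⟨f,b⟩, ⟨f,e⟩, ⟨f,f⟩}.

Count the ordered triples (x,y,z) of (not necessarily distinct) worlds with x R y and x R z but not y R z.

0

R is Euclidean; there are no such tuples.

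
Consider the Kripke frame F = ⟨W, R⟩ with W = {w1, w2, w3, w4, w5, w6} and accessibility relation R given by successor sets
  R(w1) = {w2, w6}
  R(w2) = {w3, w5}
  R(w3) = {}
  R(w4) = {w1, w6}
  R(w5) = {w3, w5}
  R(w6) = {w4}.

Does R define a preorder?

Reflexive: no — w1 is not related to itself.
Transitive: no — w1 R w2 and w2 R w3, but not w1 R w3.
So R is not a preorder.

No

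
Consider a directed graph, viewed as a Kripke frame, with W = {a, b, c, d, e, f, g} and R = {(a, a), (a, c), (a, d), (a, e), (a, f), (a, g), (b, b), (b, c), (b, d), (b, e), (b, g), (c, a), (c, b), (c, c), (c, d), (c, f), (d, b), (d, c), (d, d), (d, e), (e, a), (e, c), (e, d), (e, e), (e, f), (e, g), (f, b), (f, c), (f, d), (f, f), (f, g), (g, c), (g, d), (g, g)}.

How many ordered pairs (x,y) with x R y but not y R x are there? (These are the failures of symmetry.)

Enumerating: (a,d), (a,f), (a,g), (b,e), (b,g), (e,c), (e,f), (e,g), (f,b), (f,d), (f,g), (g,c), (g,d).

13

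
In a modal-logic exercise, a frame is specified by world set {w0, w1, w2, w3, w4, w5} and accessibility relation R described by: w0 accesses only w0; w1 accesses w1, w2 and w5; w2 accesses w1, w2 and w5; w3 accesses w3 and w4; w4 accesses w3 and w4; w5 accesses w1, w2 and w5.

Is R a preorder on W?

Reflexive: yes — every world is R-related to itself.
Transitive: yes — every two-step R-path is closed by a direct edge.
So R is a preorder.

Yes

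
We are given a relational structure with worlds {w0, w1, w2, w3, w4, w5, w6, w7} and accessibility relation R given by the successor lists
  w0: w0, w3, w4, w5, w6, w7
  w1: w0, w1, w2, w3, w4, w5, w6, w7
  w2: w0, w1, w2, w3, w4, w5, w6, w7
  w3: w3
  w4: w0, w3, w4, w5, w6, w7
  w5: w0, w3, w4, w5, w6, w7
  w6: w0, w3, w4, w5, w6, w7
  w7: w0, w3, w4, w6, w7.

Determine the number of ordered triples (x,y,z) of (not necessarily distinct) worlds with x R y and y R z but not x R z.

Enumerating: (w7,w0,w5), (w7,w4,w5), (w7,w6,w5).

3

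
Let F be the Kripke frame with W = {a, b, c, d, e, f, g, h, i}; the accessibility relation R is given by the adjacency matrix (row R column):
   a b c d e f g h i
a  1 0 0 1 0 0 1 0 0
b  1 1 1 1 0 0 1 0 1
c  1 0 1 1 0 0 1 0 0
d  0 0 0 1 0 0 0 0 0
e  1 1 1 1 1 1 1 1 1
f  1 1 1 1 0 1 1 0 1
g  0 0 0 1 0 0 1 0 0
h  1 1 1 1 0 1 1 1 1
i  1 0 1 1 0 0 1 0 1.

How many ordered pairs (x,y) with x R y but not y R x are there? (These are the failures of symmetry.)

36

Enumerating: (a,d), (a,g), (b,a), (b,c), (b,d), (b,g), (b,i), (c,a), (c,d), (c,g), (e,a), (e,b), … and 24 more.
Total: 36.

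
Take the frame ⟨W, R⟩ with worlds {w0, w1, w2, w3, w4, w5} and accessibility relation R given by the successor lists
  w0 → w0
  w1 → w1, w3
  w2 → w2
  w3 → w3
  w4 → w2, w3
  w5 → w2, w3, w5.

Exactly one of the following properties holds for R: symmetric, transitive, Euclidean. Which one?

transitive

Symmetric: no — w1 R w3 but not w3 R w1.
Transitive: yes — every two-step R-path is closed by a direct edge.
Euclidean: no — w4 R w2 and w4 R w3, but not w2 R w3.
Only transitive holds.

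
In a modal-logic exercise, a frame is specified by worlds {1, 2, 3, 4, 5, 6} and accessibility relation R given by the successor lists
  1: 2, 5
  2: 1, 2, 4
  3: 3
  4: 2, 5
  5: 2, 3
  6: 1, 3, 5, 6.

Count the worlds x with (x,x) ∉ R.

Enumerating: 1, 4, 5.

3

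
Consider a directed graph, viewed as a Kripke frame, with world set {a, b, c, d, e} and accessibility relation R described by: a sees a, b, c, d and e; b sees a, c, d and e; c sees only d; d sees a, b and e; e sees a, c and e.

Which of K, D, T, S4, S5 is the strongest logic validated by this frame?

Serial (axiom D): yes — every world has a successor (e.g. a R a).
Reflexive (axiom T): no — b is not related to itself.
Transitive (axiom 4): no — c R d and d R a, but not c R a.
Euclidean (axiom 5): no — a R c and a R b, but not c R b.
So F validates K, D; T would additionally require R to be reflexive. The strongest is D.

D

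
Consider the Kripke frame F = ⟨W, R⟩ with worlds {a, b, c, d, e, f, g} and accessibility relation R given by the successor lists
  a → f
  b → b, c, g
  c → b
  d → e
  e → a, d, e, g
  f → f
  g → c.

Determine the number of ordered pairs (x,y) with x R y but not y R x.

5

Enumerating: (a,f), (b,g), (e,a), (e,g), (g,c).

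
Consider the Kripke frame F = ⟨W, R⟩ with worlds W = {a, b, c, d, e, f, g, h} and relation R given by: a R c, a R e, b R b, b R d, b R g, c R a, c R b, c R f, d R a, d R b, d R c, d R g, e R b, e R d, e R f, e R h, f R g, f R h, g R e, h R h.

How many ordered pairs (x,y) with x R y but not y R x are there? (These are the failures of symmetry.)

14

Enumerating: (a,e), (b,g), (c,b), (c,f), (d,a), (d,c), (d,g), (e,b), (e,d), (e,f), (e,h), (f,g), (f,h), (g,e).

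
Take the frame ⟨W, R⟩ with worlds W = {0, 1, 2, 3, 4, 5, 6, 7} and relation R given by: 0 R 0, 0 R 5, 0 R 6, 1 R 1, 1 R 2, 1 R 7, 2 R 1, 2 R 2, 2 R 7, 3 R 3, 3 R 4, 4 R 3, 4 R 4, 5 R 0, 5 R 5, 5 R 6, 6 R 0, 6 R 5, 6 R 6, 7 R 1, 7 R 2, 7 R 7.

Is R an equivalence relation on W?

Yes

Reflexive: yes — every world is R-related to itself.
Symmetric: yes — every pair in R has its reverse in R.
Transitive: yes — every two-step R-path is closed by a direct edge.
So R is an equivalence relation.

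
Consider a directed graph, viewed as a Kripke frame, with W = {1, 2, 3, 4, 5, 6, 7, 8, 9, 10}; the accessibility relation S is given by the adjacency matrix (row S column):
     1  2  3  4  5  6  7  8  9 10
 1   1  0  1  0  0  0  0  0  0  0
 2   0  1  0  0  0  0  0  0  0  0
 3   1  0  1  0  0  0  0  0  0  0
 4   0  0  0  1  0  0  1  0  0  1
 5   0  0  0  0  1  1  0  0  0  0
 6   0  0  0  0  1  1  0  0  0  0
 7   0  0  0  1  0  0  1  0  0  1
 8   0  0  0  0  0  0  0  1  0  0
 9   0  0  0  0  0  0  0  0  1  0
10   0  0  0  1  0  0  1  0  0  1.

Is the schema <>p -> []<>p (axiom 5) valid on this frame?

Yes

The schema 5 characterises exactly the Euclidean frames.
Euclidean: yes — any two successors of a common world are S-related.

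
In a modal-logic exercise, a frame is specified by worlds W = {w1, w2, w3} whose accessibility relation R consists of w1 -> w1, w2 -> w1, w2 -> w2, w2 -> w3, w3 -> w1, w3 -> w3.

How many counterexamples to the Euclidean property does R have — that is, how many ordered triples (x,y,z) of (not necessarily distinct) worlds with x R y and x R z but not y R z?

Enumerating: (w2,w1,w2), (w2,w1,w3), (w2,w3,w2), (w3,w1,w3).

4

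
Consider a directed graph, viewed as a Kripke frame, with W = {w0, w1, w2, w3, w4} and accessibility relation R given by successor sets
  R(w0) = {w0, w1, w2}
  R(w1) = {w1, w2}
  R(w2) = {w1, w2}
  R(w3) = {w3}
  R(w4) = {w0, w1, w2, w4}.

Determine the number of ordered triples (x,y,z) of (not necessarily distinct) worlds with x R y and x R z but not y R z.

7

Enumerating: (w0,w1,w0), (w0,w2,w0), (w4,w0,w4), (w4,w1,w0), (w4,w1,w4), (w4,w2,w0), (w4,w2,w4).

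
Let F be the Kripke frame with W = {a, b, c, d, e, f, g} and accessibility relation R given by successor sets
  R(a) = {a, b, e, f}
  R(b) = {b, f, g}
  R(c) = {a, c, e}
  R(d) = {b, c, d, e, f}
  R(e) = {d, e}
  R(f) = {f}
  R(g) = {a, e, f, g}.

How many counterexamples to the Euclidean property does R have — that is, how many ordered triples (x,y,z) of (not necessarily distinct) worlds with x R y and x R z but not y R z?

34

Enumerating: (a,b,a), (a,b,e), (a,e,a), (a,e,b), (a,e,f), (a,f,a), (a,f,b), (a,f,e), (b,f,b), (b,f,g), (b,g,b), (c,a,c), … and 22 more.
Total: 34.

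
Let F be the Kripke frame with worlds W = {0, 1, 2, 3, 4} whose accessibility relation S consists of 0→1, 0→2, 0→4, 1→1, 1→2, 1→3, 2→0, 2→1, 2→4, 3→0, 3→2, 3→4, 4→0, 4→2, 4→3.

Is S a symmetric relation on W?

Symmetric: no — 0 S 1 but not 1 S 0.

No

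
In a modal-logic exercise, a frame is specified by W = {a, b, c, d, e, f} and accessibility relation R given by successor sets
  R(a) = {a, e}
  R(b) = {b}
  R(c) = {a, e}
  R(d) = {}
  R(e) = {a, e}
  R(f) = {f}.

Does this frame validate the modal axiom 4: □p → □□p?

Yes

The schema 4 characterises exactly the transitive frames.
Transitive: yes — every two-step R-path is closed by a direct edge.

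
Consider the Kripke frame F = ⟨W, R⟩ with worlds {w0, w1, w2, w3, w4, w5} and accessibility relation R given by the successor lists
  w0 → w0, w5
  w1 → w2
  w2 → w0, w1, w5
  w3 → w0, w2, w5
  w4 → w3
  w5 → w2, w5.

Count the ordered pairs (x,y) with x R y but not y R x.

Enumerating: (w0,w5), (w2,w0), (w3,w0), (w3,w2), (w3,w5), (w4,w3).

6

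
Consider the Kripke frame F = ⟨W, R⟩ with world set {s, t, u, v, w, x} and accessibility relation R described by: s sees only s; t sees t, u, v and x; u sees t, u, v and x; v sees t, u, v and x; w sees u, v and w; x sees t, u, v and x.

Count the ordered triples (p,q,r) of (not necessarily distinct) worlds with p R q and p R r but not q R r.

Enumerating: (w,u,w), (w,v,w).

2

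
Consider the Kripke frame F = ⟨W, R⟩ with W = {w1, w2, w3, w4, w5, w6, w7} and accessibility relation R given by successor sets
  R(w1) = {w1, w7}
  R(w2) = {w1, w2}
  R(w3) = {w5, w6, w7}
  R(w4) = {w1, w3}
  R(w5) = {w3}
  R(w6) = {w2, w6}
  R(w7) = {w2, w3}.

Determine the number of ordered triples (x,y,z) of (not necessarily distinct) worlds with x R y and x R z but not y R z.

Enumerating: (w1,w7,w1), (w1,w7,w7), (w2,w1,w2), (w3,w5,w5), (w3,w5,w6), (w3,w5,w7), (w3,w6,w5), (w3,w6,w7), (w3,w7,w5), (w3,w7,w6), (w3,w7,w7), (w4,w1,w3), … and 7 more.
Total: 19.

19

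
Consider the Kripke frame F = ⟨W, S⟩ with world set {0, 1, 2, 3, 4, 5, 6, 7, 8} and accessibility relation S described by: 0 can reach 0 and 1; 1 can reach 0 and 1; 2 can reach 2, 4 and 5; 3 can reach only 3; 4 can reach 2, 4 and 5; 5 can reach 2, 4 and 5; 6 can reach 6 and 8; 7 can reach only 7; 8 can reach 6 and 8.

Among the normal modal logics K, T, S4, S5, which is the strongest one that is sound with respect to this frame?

S5

Reflexive (axiom T): yes — every world is S-related to itself.
Transitive (axiom 4): yes — every two-step S-path is closed by a direct edge.
Euclidean (axiom 5): yes — any two successors of a common world are S-related.
So F validates K, T, S4, S5. The strongest is S5.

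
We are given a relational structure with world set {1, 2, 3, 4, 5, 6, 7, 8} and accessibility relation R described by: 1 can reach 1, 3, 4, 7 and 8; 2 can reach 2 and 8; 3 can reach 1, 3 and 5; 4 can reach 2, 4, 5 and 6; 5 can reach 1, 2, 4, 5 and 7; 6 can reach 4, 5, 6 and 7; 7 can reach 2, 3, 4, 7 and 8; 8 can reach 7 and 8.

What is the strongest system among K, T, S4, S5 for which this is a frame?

T

Reflexive (axiom T): yes — every world is R-related to itself.
Transitive (axiom 4): no — 1 R 3 and 3 R 5, but not 1 R 5.
Euclidean (axiom 5): no — 1 R 3 and 1 R 4, but not 3 R 4.
So F validates K, T; S4 would additionally require R to be transitive. The strongest is T.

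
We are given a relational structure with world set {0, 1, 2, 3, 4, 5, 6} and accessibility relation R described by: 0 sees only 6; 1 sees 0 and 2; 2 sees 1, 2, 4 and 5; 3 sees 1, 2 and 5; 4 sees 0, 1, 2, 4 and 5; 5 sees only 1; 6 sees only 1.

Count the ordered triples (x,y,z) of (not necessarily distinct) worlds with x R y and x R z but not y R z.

29

Enumerating: (0,6,6), (1,0,0), (1,0,2), (1,2,0), (2,1,1), (2,1,4), (2,1,5), (2,5,2), (2,5,4), (2,5,5), (3,1,1), (3,1,5), … and 17 more.
Total: 29.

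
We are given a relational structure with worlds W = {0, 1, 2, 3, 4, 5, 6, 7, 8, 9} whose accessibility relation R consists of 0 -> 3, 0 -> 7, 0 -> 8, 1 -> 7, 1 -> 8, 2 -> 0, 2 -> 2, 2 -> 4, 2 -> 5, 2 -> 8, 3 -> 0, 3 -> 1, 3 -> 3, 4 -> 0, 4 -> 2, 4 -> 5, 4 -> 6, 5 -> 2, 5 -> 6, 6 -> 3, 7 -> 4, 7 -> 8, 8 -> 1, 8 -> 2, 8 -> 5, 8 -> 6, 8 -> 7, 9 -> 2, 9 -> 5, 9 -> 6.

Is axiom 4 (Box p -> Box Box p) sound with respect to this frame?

The schema 4 characterises exactly the transitive frames.
Transitive: no — 0 R 3 and 3 R 1, but not 0 R 1.

No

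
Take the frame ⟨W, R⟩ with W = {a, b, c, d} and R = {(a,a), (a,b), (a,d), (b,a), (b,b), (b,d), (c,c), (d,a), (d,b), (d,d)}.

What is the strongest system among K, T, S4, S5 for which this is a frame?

S5

Reflexive (axiom T): yes — every world is R-related to itself.
Transitive (axiom 4): yes — every two-step R-path is closed by a direct edge.
Euclidean (axiom 5): yes — any two successors of a common world are R-related.
So F validates K, T, S4, S5. The strongest is S5.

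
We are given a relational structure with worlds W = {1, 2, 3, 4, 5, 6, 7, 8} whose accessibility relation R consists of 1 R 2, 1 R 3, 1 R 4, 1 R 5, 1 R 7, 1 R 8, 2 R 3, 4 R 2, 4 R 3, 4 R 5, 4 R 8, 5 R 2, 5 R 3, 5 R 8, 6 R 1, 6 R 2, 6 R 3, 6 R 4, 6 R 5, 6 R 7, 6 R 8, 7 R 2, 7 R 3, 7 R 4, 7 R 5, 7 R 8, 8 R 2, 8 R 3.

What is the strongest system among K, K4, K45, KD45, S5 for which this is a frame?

Transitive (axiom 4): yes — every two-step R-path is closed by a direct edge.
Euclidean (axiom 5): no — 1 R 2 and 1 R 4, but not 2 R 4.
Serial (axiom D): no — 3 has no R-successor.
Reflexive (axiom T): no — 1 is not related to itself.
So F validates K, K4; K45 would additionally require R to be Euclidean. The strongest is K4.

K4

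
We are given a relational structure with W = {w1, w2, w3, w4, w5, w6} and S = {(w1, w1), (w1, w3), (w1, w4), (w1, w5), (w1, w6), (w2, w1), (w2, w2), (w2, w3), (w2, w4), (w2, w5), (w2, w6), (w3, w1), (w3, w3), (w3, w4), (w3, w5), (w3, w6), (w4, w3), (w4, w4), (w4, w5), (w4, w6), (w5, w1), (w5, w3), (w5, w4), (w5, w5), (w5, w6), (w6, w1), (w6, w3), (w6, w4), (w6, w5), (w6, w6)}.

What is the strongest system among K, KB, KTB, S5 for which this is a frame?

Symmetric (axiom B): no — w1 S w4 but not w4 S w1.
Reflexive (axiom T): yes — every world is S-related to itself.
Euclidean (axiom 5): no — w2 S w4 and w2 S w1, but not w4 S w1.
So F validates K; KB would additionally require S to be symmetric. The strongest is K.

K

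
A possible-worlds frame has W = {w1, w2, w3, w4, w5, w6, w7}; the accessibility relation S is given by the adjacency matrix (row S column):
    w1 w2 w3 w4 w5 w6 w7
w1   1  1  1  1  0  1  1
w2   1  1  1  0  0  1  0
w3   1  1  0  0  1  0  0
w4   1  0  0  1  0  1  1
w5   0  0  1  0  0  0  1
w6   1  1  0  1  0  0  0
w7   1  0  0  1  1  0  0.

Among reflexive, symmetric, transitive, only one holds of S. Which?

Reflexive: no — w3 is not related to itself.
Symmetric: yes — every pair in S has its reverse in S.
Transitive: no — w1 S w3 and w3 S w5, but not w1 S w5.
Only symmetric holds.

symmetric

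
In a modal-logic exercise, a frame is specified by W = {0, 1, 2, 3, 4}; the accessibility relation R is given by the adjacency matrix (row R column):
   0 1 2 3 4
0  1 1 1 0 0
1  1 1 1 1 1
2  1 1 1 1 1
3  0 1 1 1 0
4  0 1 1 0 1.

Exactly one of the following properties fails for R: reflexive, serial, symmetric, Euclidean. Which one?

Euclidean

Reflexive: yes — every world is R-related to itself.
Serial: yes — every world has a successor (e.g. 0 R 0).
Symmetric: yes — every pair in R has its reverse in R.
Euclidean: no — 1 R 0 and 1 R 3, but not 0 R 3.
Only Euclidean fails.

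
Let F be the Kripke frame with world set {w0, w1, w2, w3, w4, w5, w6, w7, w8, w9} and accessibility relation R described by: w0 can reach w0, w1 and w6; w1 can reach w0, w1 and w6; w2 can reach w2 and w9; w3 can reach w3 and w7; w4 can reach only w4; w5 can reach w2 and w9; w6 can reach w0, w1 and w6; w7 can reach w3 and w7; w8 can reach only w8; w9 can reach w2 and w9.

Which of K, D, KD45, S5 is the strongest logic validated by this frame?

KD45

Serial (axiom D): yes — every world has a successor (e.g. w0 R w0).
Euclidean (axiom 5): yes — any two successors of a common world are R-related.
Transitive (axiom 4): yes — every two-step R-path is closed by a direct edge.
Reflexive (axiom T): no — w5 is not related to itself.
So F validates K, D, KD45; S5 would additionally require R to be reflexive. The strongest is KD45.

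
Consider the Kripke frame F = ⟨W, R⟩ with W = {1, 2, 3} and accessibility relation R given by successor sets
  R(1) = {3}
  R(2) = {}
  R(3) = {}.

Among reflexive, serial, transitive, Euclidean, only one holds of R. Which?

transitive

Reflexive: no — 1 is not related to itself.
Serial: no — 2 has no R-successor.
Transitive: yes — every two-step R-path is closed by a direct edge.
Euclidean: no — 1 R 3 and 1 R 3, but not 3 R 3.
Only transitive holds.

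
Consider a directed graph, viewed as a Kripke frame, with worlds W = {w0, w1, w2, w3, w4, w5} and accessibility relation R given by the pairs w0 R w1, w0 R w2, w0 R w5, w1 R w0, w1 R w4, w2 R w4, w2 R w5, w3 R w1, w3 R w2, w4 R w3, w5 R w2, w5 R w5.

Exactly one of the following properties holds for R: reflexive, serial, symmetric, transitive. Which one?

Reflexive: no — w0 is not related to itself.
Serial: yes — every world has a successor (e.g. w0 R w1).
Symmetric: no — w0 R w2 but not w2 R w0.
Transitive: no — w0 R w1 and w1 R w4, but not w0 R w4.
Only serial holds.

serial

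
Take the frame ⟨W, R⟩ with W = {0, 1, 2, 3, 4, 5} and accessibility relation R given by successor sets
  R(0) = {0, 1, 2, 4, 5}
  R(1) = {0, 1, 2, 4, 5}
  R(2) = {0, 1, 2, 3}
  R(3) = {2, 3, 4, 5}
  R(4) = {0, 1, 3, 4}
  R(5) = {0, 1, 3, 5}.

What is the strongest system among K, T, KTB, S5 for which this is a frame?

Reflexive (axiom T): yes — every world is R-related to itself.
Symmetric (axiom B): yes — every pair in R has its reverse in R.
Euclidean (axiom 5): no — 0 R 2 and 0 R 4, but not 2 R 4.
So F validates K, T, KTB; S5 would additionally require R to be Euclidean. The strongest is KTB.

KTB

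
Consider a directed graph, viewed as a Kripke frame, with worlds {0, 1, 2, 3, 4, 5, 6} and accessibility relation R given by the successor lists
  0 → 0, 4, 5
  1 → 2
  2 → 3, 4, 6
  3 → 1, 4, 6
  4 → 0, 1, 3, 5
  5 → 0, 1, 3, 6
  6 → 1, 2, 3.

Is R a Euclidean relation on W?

No

Euclidean: no — 0 R 5 and 0 R 4, but not 5 R 4.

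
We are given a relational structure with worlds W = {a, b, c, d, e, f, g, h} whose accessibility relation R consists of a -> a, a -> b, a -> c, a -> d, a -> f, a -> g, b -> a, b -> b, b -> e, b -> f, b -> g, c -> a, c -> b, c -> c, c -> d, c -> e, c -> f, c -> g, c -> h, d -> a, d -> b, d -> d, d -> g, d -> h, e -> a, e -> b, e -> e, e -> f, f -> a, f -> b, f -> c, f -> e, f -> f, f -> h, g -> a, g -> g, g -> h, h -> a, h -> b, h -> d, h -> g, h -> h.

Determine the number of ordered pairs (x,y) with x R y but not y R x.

12

Enumerating: (b,g), (c,b), (c,d), (c,e), (c,g), (c,h), (d,b), (d,g), (e,a), (f,h), (h,a), (h,b).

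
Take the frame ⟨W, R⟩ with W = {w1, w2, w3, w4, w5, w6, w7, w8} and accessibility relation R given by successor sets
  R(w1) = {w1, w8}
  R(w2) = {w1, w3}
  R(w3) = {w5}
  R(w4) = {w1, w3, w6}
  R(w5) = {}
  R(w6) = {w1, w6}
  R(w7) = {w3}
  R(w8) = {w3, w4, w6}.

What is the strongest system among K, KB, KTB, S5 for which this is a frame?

K

Symmetric (axiom B): no — w1 R w8 but not w8 R w1.
Reflexive (axiom T): no — w2 is not related to itself.
Euclidean (axiom 5): no — w2 R w1 and w2 R w3, but not w1 R w3.
So F validates K; KB would additionally require R to be symmetric. The strongest is K.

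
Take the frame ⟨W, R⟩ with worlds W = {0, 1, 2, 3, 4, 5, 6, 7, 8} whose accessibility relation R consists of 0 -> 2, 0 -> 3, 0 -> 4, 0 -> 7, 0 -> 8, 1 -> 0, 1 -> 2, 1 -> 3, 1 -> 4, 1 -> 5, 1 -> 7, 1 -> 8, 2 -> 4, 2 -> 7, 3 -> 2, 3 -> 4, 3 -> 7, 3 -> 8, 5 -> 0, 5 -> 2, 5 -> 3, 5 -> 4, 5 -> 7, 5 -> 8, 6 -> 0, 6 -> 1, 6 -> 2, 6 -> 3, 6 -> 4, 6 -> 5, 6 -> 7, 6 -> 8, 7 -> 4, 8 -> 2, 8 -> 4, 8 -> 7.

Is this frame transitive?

Yes

Transitive: yes — every two-step R-path is closed by a direct edge.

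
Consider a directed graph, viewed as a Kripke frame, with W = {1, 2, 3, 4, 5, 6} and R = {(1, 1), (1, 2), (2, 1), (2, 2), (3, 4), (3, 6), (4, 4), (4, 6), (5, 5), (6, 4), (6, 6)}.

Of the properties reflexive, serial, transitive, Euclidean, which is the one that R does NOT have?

reflexive

Reflexive: no — 3 is not related to itself.
Serial: yes — every world has a successor (e.g. 1 R 1).
Transitive: yes — every two-step R-path is closed by a direct edge.
Euclidean: yes — any two successors of a common world are R-related.
Only reflexive fails.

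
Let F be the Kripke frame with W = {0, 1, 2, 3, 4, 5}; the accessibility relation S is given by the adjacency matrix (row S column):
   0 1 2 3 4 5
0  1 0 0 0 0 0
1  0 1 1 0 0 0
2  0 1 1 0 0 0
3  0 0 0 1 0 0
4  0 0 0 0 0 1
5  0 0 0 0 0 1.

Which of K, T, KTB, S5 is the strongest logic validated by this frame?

K

Reflexive (axiom T): no — 4 is not related to itself.
Symmetric (axiom B): no — 4 S 5 but not 5 S 4.
Euclidean (axiom 5): yes — any two successors of a common world are S-related.
So F validates K; T would additionally require S to be reflexive. The strongest is K.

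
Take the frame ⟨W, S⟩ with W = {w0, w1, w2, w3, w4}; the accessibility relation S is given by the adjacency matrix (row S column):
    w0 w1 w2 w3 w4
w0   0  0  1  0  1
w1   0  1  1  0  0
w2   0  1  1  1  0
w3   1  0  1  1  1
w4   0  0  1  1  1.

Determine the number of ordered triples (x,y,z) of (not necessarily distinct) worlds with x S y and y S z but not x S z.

9

Enumerating: (w0,w2,w1), (w0,w2,w3), (w0,w4,w3), (w1,w2,w3), (w2,w3,w0), (w2,w3,w4), (w3,w2,w1), (w4,w2,w1), (w4,w3,w0).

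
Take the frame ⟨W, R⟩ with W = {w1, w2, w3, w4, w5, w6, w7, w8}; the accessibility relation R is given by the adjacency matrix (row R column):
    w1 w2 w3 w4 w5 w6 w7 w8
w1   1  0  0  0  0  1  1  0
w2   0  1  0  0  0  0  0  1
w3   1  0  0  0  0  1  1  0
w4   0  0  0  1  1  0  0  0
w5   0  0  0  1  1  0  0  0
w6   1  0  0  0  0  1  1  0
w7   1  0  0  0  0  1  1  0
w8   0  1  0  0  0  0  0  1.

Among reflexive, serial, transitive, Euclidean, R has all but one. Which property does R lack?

reflexive

Reflexive: no — w3 is not related to itself.
Serial: yes — every world has a successor (e.g. w1 R w1).
Transitive: yes — every two-step R-path is closed by a direct edge.
Euclidean: yes — any two successors of a common world are R-related.
Only reflexive fails.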